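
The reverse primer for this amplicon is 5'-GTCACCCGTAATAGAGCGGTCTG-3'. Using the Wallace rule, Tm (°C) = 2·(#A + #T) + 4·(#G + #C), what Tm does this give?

72°C

Counting bases: C=6, T=5, A=5, G=7
AT pairs contribute 10, GC pairs contribute 13.
Tm = 4·13 + 2·10 = 52 + 20 = 72°C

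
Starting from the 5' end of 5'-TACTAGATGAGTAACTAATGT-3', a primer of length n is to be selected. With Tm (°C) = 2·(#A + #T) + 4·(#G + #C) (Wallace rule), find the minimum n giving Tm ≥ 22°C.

First 8 bases: TACTAGAT → Tm = 20°C (< 22°C)
First 9 bases: TACTAGATG → Tm = 24°C (≥ 22°C)
Since every base adds ≥2°C, Tm only increases with n, so the threshold is first crossed at n = 9.

n = 9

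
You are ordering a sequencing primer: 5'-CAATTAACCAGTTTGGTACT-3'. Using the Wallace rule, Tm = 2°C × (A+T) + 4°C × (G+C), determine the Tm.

A=6, G=3, T=7, C=4
A+T = 13, G+C = 7
Tm = 4·7 + 2·13 = 28 + 26 = 54°C

54°C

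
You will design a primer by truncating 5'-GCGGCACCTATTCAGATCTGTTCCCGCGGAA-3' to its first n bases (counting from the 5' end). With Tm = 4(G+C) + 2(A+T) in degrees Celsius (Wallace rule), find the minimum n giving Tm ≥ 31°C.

n = 9

First 8 bases: GCGGCACC → Tm = 30°C (< 31°C)
First 9 bases: GCGGCACCT → Tm = 32°C (≥ 31°C)
Since every base adds ≥2°C, Tm only increases with n, so the threshold is first crossed at n = 9.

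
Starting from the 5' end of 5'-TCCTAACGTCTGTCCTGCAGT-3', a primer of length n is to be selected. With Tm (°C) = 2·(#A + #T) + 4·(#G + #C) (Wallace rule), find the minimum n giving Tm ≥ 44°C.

First 14 bases: TCCTAACGTCTGTC → Tm = 42°C (< 44°C)
First 15 bases: TCCTAACGTCTGTCC → Tm = 46°C (≥ 44°C)
Each additional base adds 2°C (A/T) or 4°C (G/C), so Tm is non-decreasing in n; n = 15 is the first length to reach 44°C.

n = 15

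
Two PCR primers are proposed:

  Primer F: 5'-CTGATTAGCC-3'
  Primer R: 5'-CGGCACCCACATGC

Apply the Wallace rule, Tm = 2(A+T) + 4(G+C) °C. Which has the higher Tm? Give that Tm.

Primer F: A+T=5, G+C=5 → Tm = 2(5)+4(5) = 30°C
Primer R: A+T=4, G+C=10 → Tm = 2(4)+4(10) = 48°C
30°C vs 48°C → primer R is higher.

Primer R, 48°C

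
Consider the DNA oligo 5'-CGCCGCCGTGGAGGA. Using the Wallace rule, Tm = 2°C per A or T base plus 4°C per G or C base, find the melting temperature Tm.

54°C

Scanning the sequence gives C=5, A=2, G=7, T=1.
A+T = 3, G+C = 12
Tm = 4·12 + 2·3 = 48 + 6 = 54°C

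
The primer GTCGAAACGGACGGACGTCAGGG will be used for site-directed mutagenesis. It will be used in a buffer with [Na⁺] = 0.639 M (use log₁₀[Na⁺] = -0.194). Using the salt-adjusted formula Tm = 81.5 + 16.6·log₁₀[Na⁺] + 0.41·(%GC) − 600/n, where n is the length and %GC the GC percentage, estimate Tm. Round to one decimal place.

78.9°C

Length n = 23. Scanning the sequence gives A=6, T=2, G=10, C=5.
G+C = 15, so %GC = 15/23 × 100 = 65.217%
Salt term: 16.6 × (-0.194) = -3.22
GC term: 0.41 × 65.217 = 26.739; length term: −600/23 = −26.087
Tm = 81.5 + (-3.22) + 26.739 − 26.087 = 78.932 → 78.9°C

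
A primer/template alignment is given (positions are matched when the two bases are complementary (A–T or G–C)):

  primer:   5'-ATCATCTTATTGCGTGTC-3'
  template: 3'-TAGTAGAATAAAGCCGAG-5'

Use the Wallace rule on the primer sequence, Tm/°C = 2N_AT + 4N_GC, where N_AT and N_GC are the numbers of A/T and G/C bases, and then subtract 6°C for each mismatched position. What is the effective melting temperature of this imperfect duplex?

Primer base counts: A=3, T=8, G=3, C=4 → A+T=11, G+C=7
Perfect-match Tm = 2(11) + 4(7) = 22 + 28 = 50°C
Mismatches (positions where the bases are not complementary): 3 (at positions 12, 15, 16)
Effective Tm = 50 − 3×6 = 50 − 18 = 32°C

32°C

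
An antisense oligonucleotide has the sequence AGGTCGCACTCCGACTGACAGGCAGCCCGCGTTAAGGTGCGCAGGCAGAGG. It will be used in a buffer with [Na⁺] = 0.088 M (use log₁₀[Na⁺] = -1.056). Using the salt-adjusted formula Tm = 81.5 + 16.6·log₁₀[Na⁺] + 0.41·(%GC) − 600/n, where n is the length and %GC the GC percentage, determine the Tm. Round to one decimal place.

Length n = 51. Counting bases: T=6, C=15, G=19, A=11
G+C = 34, so %GC = 34/51 × 100 = 66.667%
Salt term: 16.6 × (-1.056) = -17.53
GC term: 0.41 × 66.667 = 27.333; length term: −600/51 = −11.765
Tm = 81.5 + (-17.53) + 27.333 − 11.765 = 79.538 → 79.5°C

79.5°C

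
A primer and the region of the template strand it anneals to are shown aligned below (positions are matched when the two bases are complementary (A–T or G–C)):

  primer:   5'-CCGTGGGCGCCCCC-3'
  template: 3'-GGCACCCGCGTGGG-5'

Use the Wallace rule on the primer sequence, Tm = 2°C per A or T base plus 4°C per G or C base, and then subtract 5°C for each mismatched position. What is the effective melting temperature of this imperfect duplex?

49°C

Primer base counts: A=0, T=1, G=5, C=8 → A+T=1, G+C=13
Perfect-match Tm = 2(1) + 4(13) = 2 + 52 = 54°C
Mismatches (positions where the bases are not complementary): 1 (at position 11)
Effective Tm = 54 − 1×5 = 54 − 5 = 49°C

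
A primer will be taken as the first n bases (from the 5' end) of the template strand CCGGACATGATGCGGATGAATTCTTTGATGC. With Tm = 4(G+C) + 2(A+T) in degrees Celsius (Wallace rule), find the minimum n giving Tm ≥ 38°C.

n = 12

First 11 bases: CCGGACATGAT → Tm = 34°C (< 38°C)
First 12 bases: CCGGACATGATG → Tm = 38°C (≥ 38°C)
Each additional base adds 2°C (A/T) or 4°C (G/C), so Tm is non-decreasing in n; n = 12 is the first length to reach 38°C.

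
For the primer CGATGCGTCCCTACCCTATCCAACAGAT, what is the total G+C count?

15

Base counts: A=7, C=11, T=6, G=4
G+C = 4 + 11 = 15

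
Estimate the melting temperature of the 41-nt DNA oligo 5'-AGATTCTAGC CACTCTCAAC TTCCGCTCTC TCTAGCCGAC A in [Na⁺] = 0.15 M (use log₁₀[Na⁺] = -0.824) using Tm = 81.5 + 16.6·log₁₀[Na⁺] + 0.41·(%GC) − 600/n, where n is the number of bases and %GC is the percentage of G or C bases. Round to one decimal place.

74.2°C

Length n = 41. Scanning the sequence gives G=5, C=16, T=11, A=9.
G+C = 21, so %GC = 21/41 × 100 = 51.22%
Salt term: 16.6 × (-0.824) = -13.678
GC term: 0.41 × 51.22 = 21; length term: −600/41 = −14.634
Tm = 81.5 + (-13.678) + 21 − 14.634 = 74.188 → 74.2°C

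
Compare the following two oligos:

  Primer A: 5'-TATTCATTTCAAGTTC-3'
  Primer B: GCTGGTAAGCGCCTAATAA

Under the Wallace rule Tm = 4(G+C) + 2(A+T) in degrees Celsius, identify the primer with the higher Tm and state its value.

Primer A: A+T=12, G+C=4 → Tm = 2(12)+4(4) = 40°C
Primer B: A+T=10, G+C=9 → Tm = 2(10)+4(9) = 56°C
40°C vs 56°C → primer B is higher.

Primer B, 56°C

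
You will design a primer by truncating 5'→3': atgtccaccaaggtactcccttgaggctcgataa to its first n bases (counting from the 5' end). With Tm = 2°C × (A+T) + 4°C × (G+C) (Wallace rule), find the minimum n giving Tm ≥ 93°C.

First 29 bases: ATGTCCACCAAGGTACTCCCTTGAGGCTC → Tm = 90°C (< 93°C)
First 30 bases: ATGTCCACCAAGGTACTCCCTTGAGGCTCG → Tm = 94°C (≥ 93°C)
Each additional base adds 2°C (A/T) or 4°C (G/C), so Tm is non-decreasing in n; n = 30 is the first length to reach 93°C.

n = 30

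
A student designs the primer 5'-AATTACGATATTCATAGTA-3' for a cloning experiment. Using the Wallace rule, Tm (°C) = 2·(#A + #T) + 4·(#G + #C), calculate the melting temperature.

Counting bases: C=2, T=7, A=8, G=2
AT pairs contribute 15, GC pairs contribute 4.
Tm = 4·4 + 2·15 = 16 + 30 = 46°C

46°C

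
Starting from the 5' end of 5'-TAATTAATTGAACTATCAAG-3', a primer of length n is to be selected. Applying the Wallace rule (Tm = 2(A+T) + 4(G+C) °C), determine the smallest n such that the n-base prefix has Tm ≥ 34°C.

n = 15

First 14 bases: TAATTAATTGAACT → Tm = 32°C (< 34°C)
First 15 bases: TAATTAATTGAACTA → Tm = 34°C (≥ 34°C)
Since every base adds ≥2°C, Tm only increases with n, so the threshold is first crossed at n = 15.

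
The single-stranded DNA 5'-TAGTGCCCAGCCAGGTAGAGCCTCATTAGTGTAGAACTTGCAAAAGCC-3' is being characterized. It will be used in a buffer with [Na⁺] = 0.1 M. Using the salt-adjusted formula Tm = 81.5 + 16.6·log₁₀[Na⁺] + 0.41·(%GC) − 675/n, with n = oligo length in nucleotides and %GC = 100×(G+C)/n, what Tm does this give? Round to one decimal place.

Length n = 48. Counting bases: C=12, G=12, T=10, A=14
G+C = 24, so %GC = 24/48 × 100 = 50%
Salt term: 16.6 × (-1) = -16.6
GC term: 0.41 × 50 = 20.5; length term: −675/48 = −14.062
Tm = 81.5 + (-16.6) + 20.5 − 14.062 = 71.338 → 71.3°C

71.3°C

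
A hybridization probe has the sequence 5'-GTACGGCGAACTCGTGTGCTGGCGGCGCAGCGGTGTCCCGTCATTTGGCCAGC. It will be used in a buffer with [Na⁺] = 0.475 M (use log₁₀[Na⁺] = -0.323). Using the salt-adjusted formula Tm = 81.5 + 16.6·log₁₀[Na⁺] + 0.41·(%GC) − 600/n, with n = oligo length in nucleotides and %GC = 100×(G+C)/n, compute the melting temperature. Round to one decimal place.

Length n = 53. Counting bases: T=11, A=6, G=20, C=16
G+C = 36, so %GC = 36/53 × 100 = 67.925%
Salt term: 16.6 × (-0.323) = -5.362
GC term: 0.41 × 67.925 = 27.849; length term: −600/53 = −11.321
Tm = 81.5 + (-5.362) + 27.849 − 11.321 = 92.666 → 92.7°C

92.7°C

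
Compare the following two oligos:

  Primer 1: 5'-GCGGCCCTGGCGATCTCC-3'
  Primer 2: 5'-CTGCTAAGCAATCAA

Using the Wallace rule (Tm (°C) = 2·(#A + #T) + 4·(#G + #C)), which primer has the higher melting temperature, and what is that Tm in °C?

Primer 1, 64°C

Primer 1: A+T=4, G+C=14 → Tm = 2(4)+4(14) = 64°C
Primer 2: A+T=9, G+C=6 → Tm = 2(9)+4(6) = 42°C
64°C vs 42°C → primer 1 is higher.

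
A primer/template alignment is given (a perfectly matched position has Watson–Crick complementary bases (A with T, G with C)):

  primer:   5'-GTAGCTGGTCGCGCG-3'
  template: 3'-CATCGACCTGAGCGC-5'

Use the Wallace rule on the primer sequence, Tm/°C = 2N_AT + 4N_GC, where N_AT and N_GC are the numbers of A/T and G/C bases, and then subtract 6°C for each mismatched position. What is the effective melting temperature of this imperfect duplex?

Primer base counts: A=1, T=3, G=7, C=4 → A+T=4, G+C=11
Perfect-match Tm = 2(4) + 4(11) = 8 + 44 = 52°C
Mismatches (positions where the bases are not complementary): 2 (at positions 9, 11)
Effective Tm = 52 − 2×6 = 52 − 12 = 40°C

40°C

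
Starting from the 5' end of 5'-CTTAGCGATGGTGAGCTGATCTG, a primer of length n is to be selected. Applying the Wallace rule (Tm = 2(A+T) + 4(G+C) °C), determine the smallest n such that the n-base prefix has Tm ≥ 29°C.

First 9 bases: CTTAGCGAT → Tm = 26°C (< 29°C)
First 10 bases: CTTAGCGATG → Tm = 30°C (≥ 29°C)
Each additional base adds 2°C (A/T) or 4°C (G/C), so Tm is non-decreasing in n; n = 10 is the first length to reach 29°C.

n = 10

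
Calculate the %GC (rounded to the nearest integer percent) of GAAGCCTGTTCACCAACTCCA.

Scanning the sequence gives A=6, C=8, T=4, G=3.
G+C = 3 + 8 = 11 out of 21 bases
%GC = 11/21 × 100 = 52.38% ≈ 52%

52%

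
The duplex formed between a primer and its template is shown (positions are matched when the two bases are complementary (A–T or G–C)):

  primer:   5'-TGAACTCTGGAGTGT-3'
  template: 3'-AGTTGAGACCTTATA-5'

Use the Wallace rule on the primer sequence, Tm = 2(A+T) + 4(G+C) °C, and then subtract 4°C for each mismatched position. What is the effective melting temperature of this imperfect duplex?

32°C

Primer base counts: A=3, T=5, G=5, C=2 → A+T=8, G+C=7
Perfect-match Tm = 2(8) + 4(7) = 16 + 28 = 44°C
Mismatches (positions where the bases are not complementary): 3 (at positions 2, 12, 14)
Effective Tm = 44 − 3×4 = 44 − 12 = 32°C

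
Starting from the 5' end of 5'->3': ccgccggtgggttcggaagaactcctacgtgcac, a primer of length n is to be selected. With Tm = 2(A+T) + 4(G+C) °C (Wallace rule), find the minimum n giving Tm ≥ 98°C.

n = 30

First 29 bases: CCGCCGGTGGGTTCGGAAGAACTCCTACG → Tm = 96°C (< 98°C)
First 30 bases: CCGCCGGTGGGTTCGGAAGAACTCCTACGT → Tm = 98°C (≥ 98°C)
Each additional base adds 2°C (A/T) or 4°C (G/C), so Tm is non-decreasing in n; n = 30 is the first length to reach 98°C.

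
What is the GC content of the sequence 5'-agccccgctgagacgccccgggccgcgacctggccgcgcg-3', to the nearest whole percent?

85%

Scanning the sequence gives C=19, A=4, T=2, G=15.
G+C = 15 + 19 = 34 out of 40 bases
%GC = 34/40 × 100 = 85% ≈ 85%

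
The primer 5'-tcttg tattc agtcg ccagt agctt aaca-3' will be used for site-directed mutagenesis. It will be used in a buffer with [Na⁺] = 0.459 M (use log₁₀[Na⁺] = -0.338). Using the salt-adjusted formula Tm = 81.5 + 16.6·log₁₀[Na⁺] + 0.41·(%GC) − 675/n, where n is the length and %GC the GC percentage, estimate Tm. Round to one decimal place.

69.6°C

Length n = 29. Base counts: G=5, T=10, C=7, A=7
G+C = 12, so %GC = 12/29 × 100 = 41.379%
Salt term: 16.6 × (-0.338) = -5.611
GC term: 0.41 × 41.379 = 16.965; length term: −675/29 = −23.276
Tm = 81.5 + (-5.611) + 16.965 − 23.276 = 69.578 → 69.6°C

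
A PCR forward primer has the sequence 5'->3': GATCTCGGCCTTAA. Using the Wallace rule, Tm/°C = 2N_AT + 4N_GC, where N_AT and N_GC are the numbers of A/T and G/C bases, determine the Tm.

42°C

Counting bases: A=3, T=4, C=4, G=3
AT pairs contribute 7, GC pairs contribute 7.
Tm = 2×7 + 4×7 = 42°C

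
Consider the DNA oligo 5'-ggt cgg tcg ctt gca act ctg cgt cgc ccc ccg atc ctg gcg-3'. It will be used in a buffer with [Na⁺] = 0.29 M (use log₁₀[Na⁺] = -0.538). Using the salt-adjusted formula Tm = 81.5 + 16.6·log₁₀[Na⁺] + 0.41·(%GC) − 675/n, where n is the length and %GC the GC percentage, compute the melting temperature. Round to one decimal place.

Length n = 42. Base counts: G=13, T=9, A=3, C=17
G+C = 30, so %GC = 30/42 × 100 = 71.429%
Salt term: 16.6 × (-0.538) = -8.931
GC term: 0.41 × 71.429 = 29.286; length term: −675/42 = −16.071
Tm = 81.5 + (-8.931) + 29.286 − 16.071 = 85.784 → 85.8°C

85.8°C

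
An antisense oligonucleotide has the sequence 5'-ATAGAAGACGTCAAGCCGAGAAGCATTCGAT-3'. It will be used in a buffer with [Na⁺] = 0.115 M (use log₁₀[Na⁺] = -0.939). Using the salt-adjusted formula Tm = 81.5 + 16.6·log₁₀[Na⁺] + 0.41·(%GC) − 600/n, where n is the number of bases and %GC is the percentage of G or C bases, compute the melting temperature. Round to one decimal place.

Length n = 31. Counting bases: G=8, A=12, C=6, T=5
G+C = 14, so %GC = 14/31 × 100 = 45.161%
Salt term: 16.6 × (-0.939) = -15.587
GC term: 0.41 × 45.161 = 18.516; length term: −600/31 = −19.355
Tm = 81.5 + (-15.587) + 18.516 − 19.355 = 65.074 → 65.1°C

65.1°C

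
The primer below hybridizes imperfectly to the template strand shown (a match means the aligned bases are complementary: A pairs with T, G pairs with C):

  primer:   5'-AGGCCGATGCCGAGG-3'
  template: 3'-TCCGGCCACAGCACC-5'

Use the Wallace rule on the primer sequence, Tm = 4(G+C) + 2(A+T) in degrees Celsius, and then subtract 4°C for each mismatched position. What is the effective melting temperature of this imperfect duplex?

Primer base counts: A=3, T=1, G=7, C=4 → A+T=4, G+C=11
Perfect-match Tm = 2(4) + 4(11) = 8 + 44 = 52°C
Mismatches (positions where the bases are not complementary): 3 (at positions 7, 10, 13)
Effective Tm = 52 − 3×4 = 52 − 12 = 40°C

40°C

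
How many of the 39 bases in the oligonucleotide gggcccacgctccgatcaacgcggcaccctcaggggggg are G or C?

30

Counting bases: G=15, A=6, T=3, C=15
Total G or C: 15 + 15 = 30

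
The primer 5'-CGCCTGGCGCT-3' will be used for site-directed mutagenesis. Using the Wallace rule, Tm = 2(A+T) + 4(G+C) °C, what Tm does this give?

40°C

Base counts: C=5, T=2, A=0, G=4
So N_AT = 2 and N_GC = 9.
Tm = 2(2) + 4(9) = 4 + 36 = 40°C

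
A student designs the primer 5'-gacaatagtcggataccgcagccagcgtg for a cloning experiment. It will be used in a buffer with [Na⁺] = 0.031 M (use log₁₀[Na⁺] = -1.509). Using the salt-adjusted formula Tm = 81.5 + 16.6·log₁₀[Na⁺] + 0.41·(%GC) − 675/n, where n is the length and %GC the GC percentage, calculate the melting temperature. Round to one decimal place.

Length n = 29. Base counts: T=4, C=8, G=9, A=8
G+C = 17, so %GC = 17/29 × 100 = 58.621%
Salt term: 16.6 × (-1.509) = -25.049
GC term: 0.41 × 58.621 = 24.035; length term: −675/29 = −23.276
Tm = 81.5 + (-25.049) + 24.035 − 23.276 = 57.21 → 57.2°C

57.2°C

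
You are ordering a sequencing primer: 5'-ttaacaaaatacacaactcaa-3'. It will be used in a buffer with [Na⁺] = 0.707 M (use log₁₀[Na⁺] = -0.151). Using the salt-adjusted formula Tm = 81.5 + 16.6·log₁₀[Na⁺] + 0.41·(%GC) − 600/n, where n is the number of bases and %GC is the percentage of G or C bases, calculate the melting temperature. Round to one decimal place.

Length n = 21. Counting bases: A=12, T=4, C=5, G=0
G+C = 5, so %GC = 5/21 × 100 = 23.81%
Salt term: 16.6 × (-0.151) = -2.507
GC term: 0.41 × 23.81 = 9.762; length term: −600/21 = −28.571
Tm = 81.5 + (-2.507) + 9.762 − 28.571 = 60.184 → 60.2°C

60.2°C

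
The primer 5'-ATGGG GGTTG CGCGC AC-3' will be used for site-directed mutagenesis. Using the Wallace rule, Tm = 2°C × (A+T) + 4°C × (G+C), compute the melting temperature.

58°C

Counting bases: G=8, C=4, T=3, A=2
A+T = 5, G+C = 12
Tm = 4·12 + 2·5 = 48 + 10 = 58°C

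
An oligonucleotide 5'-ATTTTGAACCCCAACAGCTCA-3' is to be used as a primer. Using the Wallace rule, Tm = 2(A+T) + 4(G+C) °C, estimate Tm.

Scanning the sequence gives C=7, A=7, T=5, G=2.
So N_AT = 12 and N_GC = 9.
Tm = 2×12 + 4×9 = 60°C

60°C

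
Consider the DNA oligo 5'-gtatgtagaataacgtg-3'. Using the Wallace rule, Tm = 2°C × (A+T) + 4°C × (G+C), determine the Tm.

46°C

Scanning the sequence gives A=6, G=5, T=5, C=1.
A+T = 11, G+C = 6
Tm = 2×11 + 4×6 = 46°C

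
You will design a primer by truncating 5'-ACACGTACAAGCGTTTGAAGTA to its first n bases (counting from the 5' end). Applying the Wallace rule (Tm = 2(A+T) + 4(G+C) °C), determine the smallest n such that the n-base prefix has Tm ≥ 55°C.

First 19 bases: ACACGTACAAGCGTTTGAA → Tm = 54°C (< 55°C)
First 20 bases: ACACGTACAAGCGTTTGAAG → Tm = 58°C (≥ 55°C)
Since every base adds ≥2°C, Tm only increases with n, so the threshold is first crossed at n = 20.

n = 20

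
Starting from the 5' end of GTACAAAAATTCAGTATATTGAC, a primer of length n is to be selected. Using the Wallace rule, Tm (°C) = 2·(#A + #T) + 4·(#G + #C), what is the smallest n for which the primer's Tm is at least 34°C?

n = 14

First 13 bases: GTACAAAAATTCA → Tm = 32°C (< 34°C)
First 14 bases: GTACAAAAATTCAG → Tm = 36°C (≥ 34°C)
Since every base adds ≥2°C, Tm only increases with n, so the threshold is first crossed at n = 14.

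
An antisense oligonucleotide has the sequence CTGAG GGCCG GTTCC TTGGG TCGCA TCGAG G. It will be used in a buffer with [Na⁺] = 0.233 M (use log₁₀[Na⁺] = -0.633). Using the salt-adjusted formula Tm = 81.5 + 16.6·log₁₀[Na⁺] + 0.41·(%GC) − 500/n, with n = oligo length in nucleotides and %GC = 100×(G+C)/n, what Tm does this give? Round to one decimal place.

82.6°C

Length n = 31. Counting bases: C=8, G=13, T=7, A=3
G+C = 21, so %GC = 21/31 × 100 = 67.742%
Salt term: 16.6 × (-0.633) = -10.508
GC term: 0.41 × 67.742 = 27.774; length term: −500/31 = −16.129
Tm = 81.5 + (-10.508) + 27.774 − 16.129 = 82.637 → 82.6°C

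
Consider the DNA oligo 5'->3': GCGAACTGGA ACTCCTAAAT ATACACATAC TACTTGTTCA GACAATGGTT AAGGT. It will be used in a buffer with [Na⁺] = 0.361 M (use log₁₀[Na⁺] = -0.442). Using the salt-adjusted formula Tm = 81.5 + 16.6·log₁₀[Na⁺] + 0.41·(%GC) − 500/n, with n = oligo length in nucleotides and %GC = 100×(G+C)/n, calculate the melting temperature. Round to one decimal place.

80.7°C

Length n = 55. T=15, G=10, C=11, A=19
G+C = 21, so %GC = 21/55 × 100 = 38.182%
Salt term: 16.6 × (-0.442) = -7.337
GC term: 0.41 × 38.182 = 15.655; length term: −500/55 = −9.091
Tm = 81.5 + (-7.337) + 15.655 − 9.091 = 80.727 → 80.7°C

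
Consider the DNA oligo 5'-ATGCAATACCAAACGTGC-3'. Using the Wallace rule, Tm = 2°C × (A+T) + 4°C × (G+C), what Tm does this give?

52°C

Scanning the sequence gives C=5, T=3, G=3, A=7.
AT pairs contribute 10, GC pairs contribute 8.
Tm = 4·8 + 2·10 = 32 + 20 = 52°C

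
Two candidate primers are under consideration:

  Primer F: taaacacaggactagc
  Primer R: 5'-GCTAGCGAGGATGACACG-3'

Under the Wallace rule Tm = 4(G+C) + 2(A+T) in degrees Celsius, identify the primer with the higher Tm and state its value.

Primer R, 58°C

Primer F: A+T=9, G+C=7 → Tm = 2(9)+4(7) = 46°C
Primer R: A+T=7, G+C=11 → Tm = 2(7)+4(11) = 58°C
46°C vs 58°C → primer R is higher.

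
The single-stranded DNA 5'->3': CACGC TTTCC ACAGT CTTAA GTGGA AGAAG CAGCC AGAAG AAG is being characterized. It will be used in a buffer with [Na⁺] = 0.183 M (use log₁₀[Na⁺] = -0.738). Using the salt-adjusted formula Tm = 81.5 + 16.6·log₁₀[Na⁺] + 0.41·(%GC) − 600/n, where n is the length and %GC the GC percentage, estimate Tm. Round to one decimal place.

75.3°C

Length n = 43. Base counts: T=7, G=11, C=10, A=15
G+C = 21, so %GC = 21/43 × 100 = 48.837%
Salt term: 16.6 × (-0.738) = -12.251
GC term: 0.41 × 48.837 = 20.023; length term: −600/43 = −13.953
Tm = 81.5 + (-12.251) + 20.023 − 13.953 = 75.319 → 75.3°C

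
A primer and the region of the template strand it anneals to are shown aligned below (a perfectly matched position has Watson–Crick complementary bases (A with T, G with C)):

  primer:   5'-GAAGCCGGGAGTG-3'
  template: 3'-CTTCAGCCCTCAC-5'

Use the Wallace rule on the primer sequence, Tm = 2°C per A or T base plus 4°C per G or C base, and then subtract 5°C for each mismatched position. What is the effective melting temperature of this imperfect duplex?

Primer base counts: A=3, T=1, G=7, C=2 → A+T=4, G+C=9
Perfect-match Tm = 2(4) + 4(9) = 8 + 36 = 44°C
Mismatches (positions where the bases are not complementary): 1 (at position 5)
Effective Tm = 44 − 1×5 = 44 − 5 = 39°C

39°C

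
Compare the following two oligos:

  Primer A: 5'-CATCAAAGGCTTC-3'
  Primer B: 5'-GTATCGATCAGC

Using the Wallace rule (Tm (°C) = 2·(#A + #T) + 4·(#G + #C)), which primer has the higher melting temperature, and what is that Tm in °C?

Primer A, 38°C

Primer A: A+T=7, G+C=6 → Tm = 2(7)+4(6) = 38°C
Primer B: A+T=6, G+C=6 → Tm = 2(6)+4(6) = 36°C
38°C vs 36°C → primer A is higher.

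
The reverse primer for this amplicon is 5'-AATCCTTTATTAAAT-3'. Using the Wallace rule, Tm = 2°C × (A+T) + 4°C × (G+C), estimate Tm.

Scanning the sequence gives A=6, G=0, T=7, C=2.
AT pairs contribute 13, GC pairs contribute 2.
Tm = 2(13) + 4(2) = 26 + 8 = 34°C

34°C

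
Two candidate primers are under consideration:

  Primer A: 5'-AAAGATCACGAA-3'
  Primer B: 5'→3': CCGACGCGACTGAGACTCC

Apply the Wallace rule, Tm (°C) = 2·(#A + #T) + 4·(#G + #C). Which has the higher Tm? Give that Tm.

Primer A: A+T=8, G+C=4 → Tm = 2(8)+4(4) = 32°C
Primer B: A+T=6, G+C=13 → Tm = 2(6)+4(13) = 64°C
32°C vs 64°C → primer B is higher.

Primer B, 64°C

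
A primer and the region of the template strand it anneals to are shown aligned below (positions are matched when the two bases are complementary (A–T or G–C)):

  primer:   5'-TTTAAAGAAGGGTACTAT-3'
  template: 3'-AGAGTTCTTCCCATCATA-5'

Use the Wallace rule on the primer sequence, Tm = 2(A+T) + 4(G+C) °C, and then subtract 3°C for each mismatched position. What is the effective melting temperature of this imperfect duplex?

Primer base counts: A=7, T=6, G=4, C=1 → A+T=13, G+C=5
Perfect-match Tm = 2(13) + 4(5) = 26 + 20 = 46°C
Mismatches (positions where the bases are not complementary): 3 (at positions 2, 4, 15)
Effective Tm = 46 − 3×3 = 46 − 9 = 37°C

37°C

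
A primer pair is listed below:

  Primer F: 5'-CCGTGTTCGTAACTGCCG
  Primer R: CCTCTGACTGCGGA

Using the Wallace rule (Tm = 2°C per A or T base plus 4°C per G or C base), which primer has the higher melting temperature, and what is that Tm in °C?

Primer F: A+T=7, G+C=11 → Tm = 2(7)+4(11) = 58°C
Primer R: A+T=5, G+C=9 → Tm = 2(5)+4(9) = 46°C
58°C vs 46°C → primer F is higher.

Primer F, 58°C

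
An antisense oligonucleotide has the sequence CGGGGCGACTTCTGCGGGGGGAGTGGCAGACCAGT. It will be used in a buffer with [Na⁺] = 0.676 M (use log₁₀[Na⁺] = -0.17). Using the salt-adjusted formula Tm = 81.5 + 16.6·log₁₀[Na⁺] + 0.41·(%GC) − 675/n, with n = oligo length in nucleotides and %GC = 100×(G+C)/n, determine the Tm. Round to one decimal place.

Length n = 35. Counting bases: G=17, T=5, C=8, A=5
G+C = 25, so %GC = 25/35 × 100 = 71.429%
Salt term: 16.6 × (-0.17) = -2.822
GC term: 0.41 × 71.429 = 29.286; length term: −675/35 = −19.286
Tm = 81.5 + (-2.822) + 29.286 − 19.286 = 88.678 → 88.7°C

88.7°C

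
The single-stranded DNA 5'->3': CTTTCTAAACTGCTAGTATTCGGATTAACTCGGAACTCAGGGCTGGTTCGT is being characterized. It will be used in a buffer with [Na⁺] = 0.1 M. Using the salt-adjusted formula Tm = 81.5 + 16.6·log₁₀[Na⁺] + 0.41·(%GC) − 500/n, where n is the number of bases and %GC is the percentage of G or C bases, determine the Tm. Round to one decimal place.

73.6°C

Length n = 51. Base counts: T=17, C=11, A=11, G=12
G+C = 23, so %GC = 23/51 × 100 = 45.098%
Salt term: 16.6 × (-1) = -16.6
GC term: 0.41 × 45.098 = 18.49; length term: −500/51 = −9.804
Tm = 81.5 + (-16.6) + 18.49 − 9.804 = 73.586 → 73.6°C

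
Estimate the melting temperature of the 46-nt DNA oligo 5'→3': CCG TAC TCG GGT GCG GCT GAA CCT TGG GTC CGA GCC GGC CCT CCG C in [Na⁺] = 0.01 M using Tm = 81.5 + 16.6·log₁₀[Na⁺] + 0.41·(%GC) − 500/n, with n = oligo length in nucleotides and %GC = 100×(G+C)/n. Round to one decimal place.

67.7°C

Length n = 46. Base counts: A=4, T=8, G=16, C=18
G+C = 34, so %GC = 34/46 × 100 = 73.913%
Salt term: 16.6 × (-2) = -33.2
GC term: 0.41 × 73.913 = 30.304; length term: −500/46 = −10.87
Tm = 81.5 + (-33.2) + 30.304 − 10.87 = 67.734 → 67.7°C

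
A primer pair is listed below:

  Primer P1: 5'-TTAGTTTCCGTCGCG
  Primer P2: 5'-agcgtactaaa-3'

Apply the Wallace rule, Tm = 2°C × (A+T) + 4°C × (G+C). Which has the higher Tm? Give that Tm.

Primer P1, 46°C

Primer P1: A+T=7, G+C=8 → Tm = 2(7)+4(8) = 46°C
Primer P2: A+T=7, G+C=4 → Tm = 2(7)+4(4) = 30°C
46°C vs 30°C → primer P1 is higher.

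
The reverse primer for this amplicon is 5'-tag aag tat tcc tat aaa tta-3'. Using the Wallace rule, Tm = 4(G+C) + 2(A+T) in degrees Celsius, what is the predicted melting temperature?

50°C

Base counts: T=8, C=2, A=9, G=2
AT pairs contribute 17, GC pairs contribute 4.
Tm = 2×17 + 4×4 = 50°C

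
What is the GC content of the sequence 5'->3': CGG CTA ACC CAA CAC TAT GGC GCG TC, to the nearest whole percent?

Scanning the sequence gives T=4, G=6, C=10, A=6.
G+C = 6 + 10 = 16 out of 26 bases
%GC = 16/26 × 100 = 61.54% ≈ 62%

62%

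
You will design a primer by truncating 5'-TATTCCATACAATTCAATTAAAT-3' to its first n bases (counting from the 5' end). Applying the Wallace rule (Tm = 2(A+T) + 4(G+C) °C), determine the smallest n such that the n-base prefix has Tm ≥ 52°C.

n = 22

First 21 bases: TATTCCATACAATTCAATTAA → Tm = 50°C (< 52°C)
First 22 bases: TATTCCATACAATTCAATTAAA → Tm = 52°C (≥ 52°C)
Each additional base adds 2°C (A/T) or 4°C (G/C), so Tm is non-decreasing in n; n = 22 is the first length to reach 52°C.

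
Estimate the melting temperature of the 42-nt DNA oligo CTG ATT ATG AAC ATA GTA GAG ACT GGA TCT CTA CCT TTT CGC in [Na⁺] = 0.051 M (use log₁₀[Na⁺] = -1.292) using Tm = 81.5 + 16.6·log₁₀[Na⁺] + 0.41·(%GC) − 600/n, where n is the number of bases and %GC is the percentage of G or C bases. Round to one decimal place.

62.4°C

Length n = 42. Base counts: A=11, T=14, C=9, G=8
G+C = 17, so %GC = 17/42 × 100 = 40.476%
Salt term: 16.6 × (-1.292) = -21.447
GC term: 0.41 × 40.476 = 16.595; length term: −600/42 = −14.286
Tm = 81.5 + (-21.447) + 16.595 − 14.286 = 62.362 → 62.4°C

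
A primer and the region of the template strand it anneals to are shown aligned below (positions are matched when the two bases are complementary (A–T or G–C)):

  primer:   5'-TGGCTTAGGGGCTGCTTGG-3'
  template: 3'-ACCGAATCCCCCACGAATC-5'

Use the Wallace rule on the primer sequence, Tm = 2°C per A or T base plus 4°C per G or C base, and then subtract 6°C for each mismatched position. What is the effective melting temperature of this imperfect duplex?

50°C

Primer base counts: A=1, T=6, G=9, C=3 → A+T=7, G+C=12
Perfect-match Tm = 2(7) + 4(12) = 14 + 48 = 62°C
Mismatches (positions where the bases are not complementary): 2 (at positions 12, 18)
Effective Tm = 62 − 2×6 = 62 − 12 = 50°C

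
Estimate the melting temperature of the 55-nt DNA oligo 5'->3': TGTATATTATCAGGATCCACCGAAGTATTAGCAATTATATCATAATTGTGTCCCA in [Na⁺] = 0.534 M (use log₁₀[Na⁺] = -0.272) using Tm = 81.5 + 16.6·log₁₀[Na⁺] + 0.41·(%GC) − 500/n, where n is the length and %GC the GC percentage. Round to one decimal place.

81.3°C

Length n = 55. Base counts: A=18, T=19, G=8, C=10
G+C = 18, so %GC = 18/55 × 100 = 32.727%
Salt term: 16.6 × (-0.272) = -4.515
GC term: 0.41 × 32.727 = 13.418; length term: −500/55 = −9.091
Tm = 81.5 + (-4.515) + 13.418 − 9.091 = 81.312 → 81.3°C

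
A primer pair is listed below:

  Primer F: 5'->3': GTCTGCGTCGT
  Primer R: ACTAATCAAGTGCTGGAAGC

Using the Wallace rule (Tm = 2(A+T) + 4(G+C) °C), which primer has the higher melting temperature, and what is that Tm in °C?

Primer R, 58°C

Primer F: A+T=4, G+C=7 → Tm = 2(4)+4(7) = 36°C
Primer R: A+T=11, G+C=9 → Tm = 2(11)+4(9) = 58°C
36°C vs 58°C → primer R is higher.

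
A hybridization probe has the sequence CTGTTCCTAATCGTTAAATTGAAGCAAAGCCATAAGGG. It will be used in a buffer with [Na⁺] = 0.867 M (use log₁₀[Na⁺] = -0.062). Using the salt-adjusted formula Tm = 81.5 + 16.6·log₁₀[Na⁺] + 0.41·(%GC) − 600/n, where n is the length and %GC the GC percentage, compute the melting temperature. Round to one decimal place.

80.9°C

Length n = 38. A=13, C=7, T=10, G=8
G+C = 15, so %GC = 15/38 × 100 = 39.474%
Salt term: 16.6 × (-0.062) = -1.029
GC term: 0.41 × 39.474 = 16.184; length term: −600/38 = −15.789
Tm = 81.5 + (-1.029) + 16.184 − 15.789 = 80.866 → 80.9°C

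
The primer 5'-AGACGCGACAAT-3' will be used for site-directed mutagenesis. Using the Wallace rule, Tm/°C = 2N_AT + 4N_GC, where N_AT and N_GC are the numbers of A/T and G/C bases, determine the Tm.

Counting bases: A=5, T=1, C=3, G=3
AT pairs contribute 6, GC pairs contribute 6.
Tm = 2(6) + 4(6) = 12 + 24 = 36°C

36°C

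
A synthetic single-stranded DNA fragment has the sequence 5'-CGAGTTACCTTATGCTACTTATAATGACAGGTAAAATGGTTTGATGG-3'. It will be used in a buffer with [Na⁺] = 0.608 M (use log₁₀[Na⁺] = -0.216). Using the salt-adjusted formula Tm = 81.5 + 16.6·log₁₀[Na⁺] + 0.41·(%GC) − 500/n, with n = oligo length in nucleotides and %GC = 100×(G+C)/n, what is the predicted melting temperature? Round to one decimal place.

Length n = 47. Scanning the sequence gives T=16, C=6, A=14, G=11.
G+C = 17, so %GC = 17/47 × 100 = 36.17%
Salt term: 16.6 × (-0.216) = -3.586
GC term: 0.41 × 36.17 = 14.83; length term: −500/47 = −10.638
Tm = 81.5 + (-3.586) + 14.83 − 10.638 = 82.106 → 82.1°C

82.1°C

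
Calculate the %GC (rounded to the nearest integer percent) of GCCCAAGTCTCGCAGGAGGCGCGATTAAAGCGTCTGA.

59%

Base counts: A=9, G=12, T=6, C=10
G+C = 12 + 10 = 22 out of 37 bases
%GC = 22/37 × 100 = 59.46% ≈ 59%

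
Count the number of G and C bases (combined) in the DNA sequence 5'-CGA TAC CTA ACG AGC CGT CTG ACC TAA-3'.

Scanning the sequence gives G=5, A=8, T=5, C=9.
G+C = 5 + 9 = 14

14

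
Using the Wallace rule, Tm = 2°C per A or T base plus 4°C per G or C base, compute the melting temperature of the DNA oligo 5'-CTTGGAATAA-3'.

26°C

Counting bases: A=4, G=2, T=3, C=1
So N_AT = 7 and N_GC = 3.
Tm = 4·3 + 2·7 = 12 + 14 = 26°C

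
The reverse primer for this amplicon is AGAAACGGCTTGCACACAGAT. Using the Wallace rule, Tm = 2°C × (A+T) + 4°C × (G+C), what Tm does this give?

Counting bases: C=5, A=8, G=5, T=3
AT pairs contribute 11, GC pairs contribute 10.
Tm = 2×11 + 4×10 = 62°C

62°C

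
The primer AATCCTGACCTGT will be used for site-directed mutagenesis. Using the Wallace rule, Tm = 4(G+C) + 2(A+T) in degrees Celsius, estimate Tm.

38°C

Base counts: A=3, G=2, C=4, T=4
A+T = 7, G+C = 6
Tm = 2(7) + 4(6) = 14 + 24 = 38°C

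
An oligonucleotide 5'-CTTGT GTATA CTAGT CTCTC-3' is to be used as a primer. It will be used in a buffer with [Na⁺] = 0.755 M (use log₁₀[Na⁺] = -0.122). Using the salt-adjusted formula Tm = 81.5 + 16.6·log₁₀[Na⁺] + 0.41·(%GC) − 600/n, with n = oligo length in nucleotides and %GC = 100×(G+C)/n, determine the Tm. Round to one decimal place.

65.9°C

Length n = 20. Base counts: G=3, A=3, C=5, T=9
G+C = 8, so %GC = 8/20 × 100 = 40%
Salt term: 16.6 × (-0.122) = -2.025
GC term: 0.41 × 40 = 16.4; length term: −600/20 = −30
Tm = 81.5 + (-2.025) + 16.4 − 30 = 65.875 → 65.9°C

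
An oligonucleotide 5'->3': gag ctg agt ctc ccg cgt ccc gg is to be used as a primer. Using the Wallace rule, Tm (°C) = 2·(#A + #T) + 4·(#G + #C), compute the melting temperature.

Counting bases: A=2, T=4, G=8, C=9
So N_AT = 6 and N_GC = 17.
Tm = 2(6) + 4(17) = 12 + 68 = 80°C

80°C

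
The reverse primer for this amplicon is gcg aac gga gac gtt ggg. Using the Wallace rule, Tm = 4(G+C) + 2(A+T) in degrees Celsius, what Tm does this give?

Base counts: C=3, G=9, T=2, A=4
So N_AT = 6 and N_GC = 12.
Tm = 2(6) + 4(12) = 12 + 48 = 60°C

60°C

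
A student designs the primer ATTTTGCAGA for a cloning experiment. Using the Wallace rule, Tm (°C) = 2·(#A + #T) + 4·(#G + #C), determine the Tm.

26°C

Counting bases: C=1, A=3, G=2, T=4
AT pairs contribute 7, GC pairs contribute 3.
Tm = 2×7 + 4×3 = 26°C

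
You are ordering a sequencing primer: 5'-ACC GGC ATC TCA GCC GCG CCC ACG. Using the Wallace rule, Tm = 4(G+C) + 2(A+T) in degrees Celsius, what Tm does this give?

Base counts: C=12, T=2, A=4, G=6
A+T = 6, G+C = 18
Tm = 4·18 + 2·6 = 72 + 12 = 84°C

84°C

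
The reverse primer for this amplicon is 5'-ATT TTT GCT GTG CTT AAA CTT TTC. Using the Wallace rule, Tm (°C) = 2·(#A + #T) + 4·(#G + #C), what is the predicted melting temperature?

T=13, A=4, G=3, C=4
AT pairs contribute 17, GC pairs contribute 7.
Tm = 4·7 + 2·17 = 28 + 34 = 62°C

62°C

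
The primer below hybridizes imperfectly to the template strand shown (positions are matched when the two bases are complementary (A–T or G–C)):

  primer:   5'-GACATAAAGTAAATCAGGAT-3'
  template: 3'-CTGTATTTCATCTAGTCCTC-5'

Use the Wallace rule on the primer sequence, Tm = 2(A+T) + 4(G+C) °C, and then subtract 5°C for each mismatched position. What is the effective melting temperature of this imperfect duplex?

42°C

Primer base counts: A=10, T=4, G=4, C=2 → A+T=14, G+C=6
Perfect-match Tm = 2(14) + 4(6) = 28 + 24 = 52°C
Mismatches (positions where the bases are not complementary): 2 (at positions 12, 20)
Effective Tm = 52 − 2×5 = 52 − 10 = 42°C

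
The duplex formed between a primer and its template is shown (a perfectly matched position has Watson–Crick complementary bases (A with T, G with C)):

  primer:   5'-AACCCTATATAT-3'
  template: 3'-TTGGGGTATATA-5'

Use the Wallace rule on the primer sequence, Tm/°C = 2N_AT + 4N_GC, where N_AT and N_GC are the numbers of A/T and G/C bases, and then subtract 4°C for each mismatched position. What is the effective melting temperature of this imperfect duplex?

Primer base counts: A=5, T=4, G=0, C=3 → A+T=9, G+C=3
Perfect-match Tm = 2(9) + 4(3) = 18 + 12 = 30°C
Mismatches (positions where the bases are not complementary): 1 (at position 6)
Effective Tm = 30 − 1×4 = 30 − 4 = 26°C

26°C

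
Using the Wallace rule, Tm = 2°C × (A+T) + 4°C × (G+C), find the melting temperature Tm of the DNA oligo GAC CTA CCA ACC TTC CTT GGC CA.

72°C

Counting bases: G=3, C=10, A=5, T=5
A+T = 10, G+C = 13
Tm = 4·13 + 2·10 = 52 + 20 = 72°C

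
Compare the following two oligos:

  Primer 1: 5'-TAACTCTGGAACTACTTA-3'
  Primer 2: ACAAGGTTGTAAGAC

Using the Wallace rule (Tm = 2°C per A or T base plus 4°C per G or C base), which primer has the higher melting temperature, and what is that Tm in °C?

Primer 1: A+T=12, G+C=6 → Tm = 2(12)+4(6) = 48°C
Primer 2: A+T=9, G+C=6 → Tm = 2(9)+4(6) = 42°C
48°C vs 42°C → primer 1 is higher.

Primer 1, 48°C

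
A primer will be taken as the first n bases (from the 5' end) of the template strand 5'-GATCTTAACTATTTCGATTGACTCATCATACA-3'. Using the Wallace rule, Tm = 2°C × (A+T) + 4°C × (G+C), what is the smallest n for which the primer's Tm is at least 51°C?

First 19 bases: GATCTTAACTATTTCGATT → Tm = 48°C (< 51°C)
First 20 bases: GATCTTAACTATTTCGATTG → Tm = 52°C (≥ 51°C)
Since every base adds ≥2°C, Tm only increases with n, so the threshold is first crossed at n = 20.

n = 20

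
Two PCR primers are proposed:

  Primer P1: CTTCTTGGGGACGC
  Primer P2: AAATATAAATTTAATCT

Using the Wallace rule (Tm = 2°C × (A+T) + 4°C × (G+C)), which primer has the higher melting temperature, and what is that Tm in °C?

Primer P1: A+T=5, G+C=9 → Tm = 2(5)+4(9) = 46°C
Primer P2: A+T=16, G+C=1 → Tm = 2(16)+4(1) = 36°C
46°C vs 36°C → primer P1 is higher.

Primer P1, 46°C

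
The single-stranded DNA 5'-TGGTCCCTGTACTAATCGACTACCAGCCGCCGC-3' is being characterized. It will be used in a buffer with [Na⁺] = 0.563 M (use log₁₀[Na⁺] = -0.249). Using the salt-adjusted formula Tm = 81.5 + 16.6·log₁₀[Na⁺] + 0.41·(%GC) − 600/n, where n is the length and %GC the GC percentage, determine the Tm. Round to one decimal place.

84.0°C

Length n = 33. Counting bases: A=6, T=7, C=13, G=7
G+C = 20, so %GC = 20/33 × 100 = 60.606%
Salt term: 16.6 × (-0.249) = -4.133
GC term: 0.41 × 60.606 = 24.848; length term: −600/33 = −18.182
Tm = 81.5 + (-4.133) + 24.848 − 18.182 = 84.033 → 84.0°C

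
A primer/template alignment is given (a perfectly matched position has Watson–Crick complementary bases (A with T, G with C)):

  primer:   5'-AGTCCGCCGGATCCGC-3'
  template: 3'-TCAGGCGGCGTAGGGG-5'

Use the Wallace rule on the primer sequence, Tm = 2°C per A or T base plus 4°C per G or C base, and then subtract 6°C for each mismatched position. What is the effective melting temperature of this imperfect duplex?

Primer base counts: A=2, T=2, G=5, C=7 → A+T=4, G+C=12
Perfect-match Tm = 2(4) + 4(12) = 8 + 48 = 56°C
Mismatches (positions where the bases are not complementary): 2 (at positions 10, 15)
Effective Tm = 56 − 2×6 = 56 − 12 = 44°C

44°C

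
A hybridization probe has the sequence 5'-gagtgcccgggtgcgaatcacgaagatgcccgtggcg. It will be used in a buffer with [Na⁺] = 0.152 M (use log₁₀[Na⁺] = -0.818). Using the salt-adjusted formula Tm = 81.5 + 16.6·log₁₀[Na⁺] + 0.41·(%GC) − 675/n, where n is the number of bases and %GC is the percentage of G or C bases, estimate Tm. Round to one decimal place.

Length n = 37. Scanning the sequence gives G=15, T=5, A=7, C=10.
G+C = 25, so %GC = 25/37 × 100 = 67.568%
Salt term: 16.6 × (-0.818) = -13.579
GC term: 0.41 × 67.568 = 27.703; length term: −675/37 = −18.243
Tm = 81.5 + (-13.579) + 27.703 − 18.243 = 77.381 → 77.4°C

77.4°C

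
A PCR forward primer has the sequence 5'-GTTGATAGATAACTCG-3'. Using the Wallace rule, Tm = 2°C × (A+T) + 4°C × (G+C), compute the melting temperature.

44°C

Base counts: G=4, C=2, T=5, A=5
A+T = 10, G+C = 6
Tm = 4·6 + 2·10 = 24 + 20 = 44°C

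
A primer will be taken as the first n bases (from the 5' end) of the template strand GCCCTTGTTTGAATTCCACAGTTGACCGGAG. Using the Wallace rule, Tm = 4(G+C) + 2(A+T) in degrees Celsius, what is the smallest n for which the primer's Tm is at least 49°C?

n = 17

First 16 bases: GCCCTTGTTTGAATTC → Tm = 46°C (< 49°C)
First 17 bases: GCCCTTGTTTGAATTCC → Tm = 50°C (≥ 49°C)
Since every base adds ≥2°C, Tm only increases with n, so the threshold is first crossed at n = 17.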